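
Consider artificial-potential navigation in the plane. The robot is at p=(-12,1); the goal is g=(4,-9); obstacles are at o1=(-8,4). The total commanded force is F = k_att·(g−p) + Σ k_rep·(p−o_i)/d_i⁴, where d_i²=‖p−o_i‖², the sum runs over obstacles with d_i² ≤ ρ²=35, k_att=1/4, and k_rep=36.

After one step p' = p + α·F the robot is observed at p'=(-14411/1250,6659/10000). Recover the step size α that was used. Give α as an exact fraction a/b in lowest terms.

α = 1/8

F_att = 1/4·(g−p) = 1/4·(16,-10) = (4.0000,-2.5000)
o1: d²=25 ≤ ρ²=35; F_rep = 36·(-4,-3)/25² = (-0.2304,-0.1728)
F = F_att + ΣF_rep = (3.7696,-2.6728)
Δp = p'−p = (0.4712,-0.3341); α = Δx/Fx = (589/1250) / (2356/625) = 1/8
check: Δy/Fy = (-3341/10000) / (-3341/1250) = 1/8 ✓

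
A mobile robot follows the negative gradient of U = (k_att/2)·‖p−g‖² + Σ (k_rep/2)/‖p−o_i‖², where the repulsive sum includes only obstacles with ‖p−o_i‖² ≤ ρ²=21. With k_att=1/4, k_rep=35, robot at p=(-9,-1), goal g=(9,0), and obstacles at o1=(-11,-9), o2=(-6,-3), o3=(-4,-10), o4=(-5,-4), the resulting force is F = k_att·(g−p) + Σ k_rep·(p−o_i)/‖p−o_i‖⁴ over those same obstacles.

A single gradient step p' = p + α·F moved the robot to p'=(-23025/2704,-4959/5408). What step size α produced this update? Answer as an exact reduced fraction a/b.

α = 1/8

F_att = 1/4·(g−p) = 1/4·(18,1) = (4.5000,0.2500)
o1: d²=68 > ρ²=21 → inactive
o2: d²=13 ≤ ρ²=21; F_rep = 35·(-3,2)/13² = (-0.6213,0.4142)
o3: d²=106 > ρ²=21 → inactive
o4: d²=25 > ρ²=21 → inactive
F = F_att + ΣF_rep = (3.8787,0.6642)
Δp = p'−p = (0.4848,0.0830); α = Δx/Fx = (1311/2704) / (1311/338) = 1/8
check: Δy/Fy = (449/5408) / (449/676) = 1/8 ✓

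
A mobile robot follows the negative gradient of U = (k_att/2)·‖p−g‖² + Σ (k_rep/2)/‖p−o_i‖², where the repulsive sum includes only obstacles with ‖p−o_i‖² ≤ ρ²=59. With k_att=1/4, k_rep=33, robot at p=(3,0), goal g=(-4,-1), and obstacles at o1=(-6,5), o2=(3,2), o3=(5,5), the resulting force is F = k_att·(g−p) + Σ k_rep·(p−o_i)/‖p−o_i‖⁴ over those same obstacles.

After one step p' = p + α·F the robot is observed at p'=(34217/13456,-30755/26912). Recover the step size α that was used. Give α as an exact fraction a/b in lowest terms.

F_att = 1/4·(g−p) = 1/4·(-7,-1) = (-1.7500,-0.2500)
o1: d²=106 > ρ²=59 → inactive
o2: d²=4 ≤ ρ²=59; F_rep = 33·(0,-2)/4² = (0.0000,-4.1250)
o3: d²=29 ≤ ρ²=59; F_rep = 33·(-2,-5)/29² = (-0.0785,-0.1962)
F = F_att + ΣF_rep = (-1.8285,-4.5712)
Δp = p'−p = (-0.4571,-1.1428); α = Δx/Fx = (-6151/13456) / (-6151/3364) = 1/4
check: Δy/Fy = (-30755/26912) / (-30755/6728) = 1/4 ✓

α = 1/4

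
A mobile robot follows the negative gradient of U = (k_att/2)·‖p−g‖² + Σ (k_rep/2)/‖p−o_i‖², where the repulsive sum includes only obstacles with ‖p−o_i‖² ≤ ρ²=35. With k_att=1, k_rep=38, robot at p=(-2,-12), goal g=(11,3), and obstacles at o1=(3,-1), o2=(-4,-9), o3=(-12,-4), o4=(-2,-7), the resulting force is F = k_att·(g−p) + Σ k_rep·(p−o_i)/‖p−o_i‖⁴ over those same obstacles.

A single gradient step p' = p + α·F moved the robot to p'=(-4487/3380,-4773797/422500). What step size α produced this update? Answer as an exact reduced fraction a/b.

F_att = 1·(g−p) = 1·(13,15) = (13.0000,15.0000)
o1: d²=146 > ρ²=35 → inactive
o2: d²=13 ≤ ρ²=35; F_rep = 38·(2,-3)/13² = (0.4497,-0.6746)
o3: d²=164 > ρ²=35 → inactive
o4: d²=25 ≤ ρ²=35; F_rep = 38·(0,-5)/25² = (0.0000,-0.3040)
F = F_att + ΣF_rep = (13.4497,14.0214)
Δp = p'−p = (0.6725,0.7011); α = Δx/Fx = (2273/3380) / (2273/169) = 1/20
check: Δy/Fy = (296203/422500) / (296203/21125) = 1/20 ✓

α = 1/20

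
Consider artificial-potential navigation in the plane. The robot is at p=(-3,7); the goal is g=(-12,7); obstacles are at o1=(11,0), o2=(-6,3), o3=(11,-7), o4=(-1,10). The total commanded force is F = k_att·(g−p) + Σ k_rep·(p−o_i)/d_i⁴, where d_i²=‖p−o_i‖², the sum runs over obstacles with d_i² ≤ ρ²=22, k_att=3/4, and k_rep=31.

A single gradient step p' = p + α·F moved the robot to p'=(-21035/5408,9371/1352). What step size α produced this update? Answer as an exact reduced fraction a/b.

F_att = 3/4·(g−p) = 3/4·(-9,0) = (-6.7500,0.0000)
o1: d²=245 > ρ²=22 → inactive
o2: d²=25 > ρ²=22 → inactive
o3: d²=392 > ρ²=22 → inactive
o4: d²=13 ≤ ρ²=22; F_rep = 31·(-2,-3)/13² = (-0.3669,-0.5503)
F = F_att + ΣF_rep = (-7.1169,-0.5503)
Δp = p'−p = (-0.8896,-0.0688); α = Δx/Fx = (-4811/5408) / (-4811/676) = 1/8
check: Δy/Fy = (-93/1352) / (-93/169) = 1/8 ✓

α = 1/8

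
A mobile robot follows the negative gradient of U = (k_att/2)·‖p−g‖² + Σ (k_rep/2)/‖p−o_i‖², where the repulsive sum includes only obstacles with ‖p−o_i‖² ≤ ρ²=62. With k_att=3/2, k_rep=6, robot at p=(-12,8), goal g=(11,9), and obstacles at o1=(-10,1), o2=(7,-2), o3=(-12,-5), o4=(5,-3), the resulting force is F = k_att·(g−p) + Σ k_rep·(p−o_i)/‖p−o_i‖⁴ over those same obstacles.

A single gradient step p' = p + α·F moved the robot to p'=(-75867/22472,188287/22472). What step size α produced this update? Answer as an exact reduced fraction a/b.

α = 1/4

F_att = 3/2·(g−p) = 3/2·(23,1) = (34.5000,1.5000)
o1: d²=53 ≤ ρ²=62; F_rep = 6·(-2,7)/53² = (-0.0043,0.0150)
o2: d²=461 > ρ²=62 → inactive
o3: d²=169 > ρ²=62 → inactive
o4: d²=410 > ρ²=62 → inactive
F = F_att + ΣF_rep = (34.4957,1.5150)
Δp = p'−p = (8.6239,0.3787); α = Δx/Fx = (193797/22472) / (193797/5618) = 1/4
check: Δy/Fy = (8511/22472) / (8511/5618) = 1/4 ✓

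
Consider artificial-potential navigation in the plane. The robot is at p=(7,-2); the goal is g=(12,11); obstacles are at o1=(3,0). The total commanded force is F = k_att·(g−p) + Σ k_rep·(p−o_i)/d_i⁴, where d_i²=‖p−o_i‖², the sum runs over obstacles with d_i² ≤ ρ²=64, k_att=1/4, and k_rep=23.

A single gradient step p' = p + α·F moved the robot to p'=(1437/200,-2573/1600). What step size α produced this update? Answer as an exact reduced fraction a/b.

F_att = 1/4·(g−p) = 1/4·(5,13) = (1.2500,3.2500)
o1: d²=20 ≤ ρ²=64; F_rep = 23·(4,-2)/20² = (0.2300,-0.1150)
F = F_att + ΣF_rep = (1.4800,3.1350)
Δp = p'−p = (0.1850,0.3919); α = Δx/Fx = (37/200) / (37/25) = 1/8
check: Δy/Fy = (627/1600) / (627/200) = 1/8 ✓

α = 1/8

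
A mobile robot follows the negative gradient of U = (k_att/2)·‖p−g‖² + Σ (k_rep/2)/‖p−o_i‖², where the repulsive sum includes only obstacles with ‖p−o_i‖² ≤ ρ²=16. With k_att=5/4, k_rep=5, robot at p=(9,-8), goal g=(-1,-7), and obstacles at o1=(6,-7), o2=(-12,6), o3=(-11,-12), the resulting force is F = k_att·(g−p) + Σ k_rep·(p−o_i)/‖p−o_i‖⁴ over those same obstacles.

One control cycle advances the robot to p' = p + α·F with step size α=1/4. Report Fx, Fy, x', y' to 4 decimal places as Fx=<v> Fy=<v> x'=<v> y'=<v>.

F_att = 5/4·(g−p) = 5/4·(-10,1) = (-12.5000,1.2500)
o1: d²=10 ≤ ρ²=16; F_rep = 5·(3,-1)/10² = (0.1500,-0.0500)
o2: d²=637 > ρ²=16 → inactive
o3: d²=416 > ρ²=16 → inactive
F = F_att + ΣF_rep = (-12.3500,1.2000)
p' = p + 1/4·F = (5.9125,-7.7000)

Fx=-12.3500 Fy=1.2000 x'=5.9125 y'=-7.7000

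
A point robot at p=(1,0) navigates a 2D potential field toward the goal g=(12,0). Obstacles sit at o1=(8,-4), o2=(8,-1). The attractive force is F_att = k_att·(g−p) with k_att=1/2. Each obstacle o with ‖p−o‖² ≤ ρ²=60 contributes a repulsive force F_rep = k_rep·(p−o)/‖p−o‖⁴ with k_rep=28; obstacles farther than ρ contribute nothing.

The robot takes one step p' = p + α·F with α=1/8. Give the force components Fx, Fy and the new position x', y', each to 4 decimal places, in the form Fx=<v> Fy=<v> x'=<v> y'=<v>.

Fx=5.4216 Fy=0.0112 x'=1.6777 y'=0.0014

F_att = 1/2·(g−p) = 1/2·(11,0) = (5.5000,0.0000)
o1: d²=65 > ρ²=60 → inactive
o2: d²=50 ≤ ρ²=60; F_rep = 28·(-7,1)/50² = (-0.0784,0.0112)
F = F_att + ΣF_rep = (5.4216,0.0112)
p' = p + 1/8·F = (1.6777,0.0014)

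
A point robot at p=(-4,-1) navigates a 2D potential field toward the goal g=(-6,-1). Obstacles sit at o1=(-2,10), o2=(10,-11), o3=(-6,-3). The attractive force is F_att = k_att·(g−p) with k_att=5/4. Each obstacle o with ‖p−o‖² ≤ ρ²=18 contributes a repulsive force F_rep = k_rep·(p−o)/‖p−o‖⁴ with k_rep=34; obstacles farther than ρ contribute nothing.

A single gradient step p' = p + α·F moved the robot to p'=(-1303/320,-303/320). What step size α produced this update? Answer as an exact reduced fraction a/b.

F_att = 5/4·(g−p) = 5/4·(-2,0) = (-2.5000,0.0000)
o1: d²=125 > ρ²=18 → inactive
o2: d²=296 > ρ²=18 → inactive
o3: d²=8 ≤ ρ²=18; F_rep = 34·(2,2)/8² = (1.0625,1.0625)
F = F_att + ΣF_rep = (-1.4375,1.0625)
Δp = p'−p = (-0.0719,0.0531); α = Δx/Fx = (-23/320) / (-23/16) = 1/20
check: Δy/Fy = (17/320) / (17/16) = 1/20 ✓

α = 1/20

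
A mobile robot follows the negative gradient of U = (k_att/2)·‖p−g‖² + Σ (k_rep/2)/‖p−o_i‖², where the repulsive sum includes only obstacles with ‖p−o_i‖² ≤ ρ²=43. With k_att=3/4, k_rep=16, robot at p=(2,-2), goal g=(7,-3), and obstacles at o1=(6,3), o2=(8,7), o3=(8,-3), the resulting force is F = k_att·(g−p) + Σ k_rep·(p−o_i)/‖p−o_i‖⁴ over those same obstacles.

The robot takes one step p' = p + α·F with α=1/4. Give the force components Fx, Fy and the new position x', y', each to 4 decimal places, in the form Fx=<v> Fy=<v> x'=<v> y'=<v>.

Fx=3.6418 Fy=-0.7859 x'=2.9105 y'=-2.1965

F_att = 3/4·(g−p) = 3/4·(5,-1) = (3.7500,-0.7500)
o1: d²=41 ≤ ρ²=43; F_rep = 16·(-4,-5)/41² = (-0.0381,-0.0476)
o2: d²=117 > ρ²=43 → inactive
o3: d²=37 ≤ ρ²=43; F_rep = 16·(-6,1)/37² = (-0.0701,0.0117)
F = F_att + ΣF_rep = (3.6418,-0.7859)
p' = p + 1/4·F = (2.9105,-2.1965)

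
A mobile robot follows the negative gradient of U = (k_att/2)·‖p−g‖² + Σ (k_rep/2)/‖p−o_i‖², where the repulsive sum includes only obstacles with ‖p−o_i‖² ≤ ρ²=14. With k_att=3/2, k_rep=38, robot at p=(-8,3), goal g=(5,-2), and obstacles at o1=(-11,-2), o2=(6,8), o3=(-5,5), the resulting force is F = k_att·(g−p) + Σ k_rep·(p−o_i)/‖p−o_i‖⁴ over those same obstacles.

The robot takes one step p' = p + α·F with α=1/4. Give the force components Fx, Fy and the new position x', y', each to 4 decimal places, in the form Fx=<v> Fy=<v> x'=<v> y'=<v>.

F_att = 3/2·(g−p) = 3/2·(13,-5) = (19.5000,-7.5000)
o1: d²=34 > ρ²=14 → inactive
o2: d²=221 > ρ²=14 → inactive
o3: d²=13 ≤ ρ²=14; F_rep = 38·(-3,-2)/13² = (-0.6746,-0.4497)
F = F_att + ΣF_rep = (18.8254,-7.9497)
p' = p + 1/4·F = (-3.2936,1.0126)

Fx=18.8254 Fy=-7.9497 x'=-3.2936 y'=1.0126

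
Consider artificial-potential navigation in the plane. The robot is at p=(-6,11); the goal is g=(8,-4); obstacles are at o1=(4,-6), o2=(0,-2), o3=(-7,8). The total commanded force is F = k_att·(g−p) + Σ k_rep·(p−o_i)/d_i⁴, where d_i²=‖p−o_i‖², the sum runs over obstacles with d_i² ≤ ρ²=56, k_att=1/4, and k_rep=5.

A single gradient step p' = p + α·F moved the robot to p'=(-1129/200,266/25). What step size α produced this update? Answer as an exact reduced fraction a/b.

F_att = 1/4·(g−p) = 1/4·(14,-15) = (3.5000,-3.7500)
o1: d²=389 > ρ²=56 → inactive
o2: d²=205 > ρ²=56 → inactive
o3: d²=10 ≤ ρ²=56; F_rep = 5·(1,3)/10² = (0.0500,0.1500)
F = F_att + ΣF_rep = (3.5500,-3.6000)
Δp = p'−p = (0.3550,-0.3600); α = Δx/Fx = (71/200) / (71/20) = 1/10
check: Δy/Fy = (-9/25) / (-18/5) = 1/10 ✓

α = 1/10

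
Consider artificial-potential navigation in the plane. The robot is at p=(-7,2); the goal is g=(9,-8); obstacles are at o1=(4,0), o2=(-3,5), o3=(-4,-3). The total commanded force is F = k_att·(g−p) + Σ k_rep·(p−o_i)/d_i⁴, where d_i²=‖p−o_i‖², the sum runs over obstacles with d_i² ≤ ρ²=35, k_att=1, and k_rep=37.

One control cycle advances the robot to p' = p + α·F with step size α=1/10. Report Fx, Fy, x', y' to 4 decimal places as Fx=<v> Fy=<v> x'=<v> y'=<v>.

Fx=15.6672 Fy=-10.0176 x'=-5.4333 y'=0.9982

F_att = 1·(g−p) = 1·(16,-10) = (16.0000,-10.0000)
o1: d²=125 > ρ²=35 → inactive
o2: d²=25 ≤ ρ²=35; F_rep = 37·(-4,-3)/25² = (-0.2368,-0.1776)
o3: d²=34 ≤ ρ²=35; F_rep = 37·(-3,5)/34² = (-0.0960,0.1600)
F = F_att + ΣF_rep = (15.6672,-10.0176)
p' = p + 1/10·F = (-5.4333,0.9982)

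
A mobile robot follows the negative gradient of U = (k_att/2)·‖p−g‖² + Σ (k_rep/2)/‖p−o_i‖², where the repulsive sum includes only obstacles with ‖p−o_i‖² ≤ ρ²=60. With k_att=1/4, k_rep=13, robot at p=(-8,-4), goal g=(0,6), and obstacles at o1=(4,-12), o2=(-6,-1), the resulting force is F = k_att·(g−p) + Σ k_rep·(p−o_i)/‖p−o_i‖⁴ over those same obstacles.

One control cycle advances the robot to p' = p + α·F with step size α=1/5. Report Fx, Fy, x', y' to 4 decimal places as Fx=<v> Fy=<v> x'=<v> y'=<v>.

F_att = 1/4·(g−p) = 1/4·(8,10) = (2.0000,2.5000)
o1: d²=208 > ρ²=60 → inactive
o2: d²=13 ≤ ρ²=60; F_rep = 13·(-2,-3)/13² = (-0.1538,-0.2308)
F = F_att + ΣF_rep = (1.8462,2.2692)
p' = p + 1/5·F = (-7.6308,-3.5462)

Fx=1.8462 Fy=2.2692 x'=-7.6308 y'=-3.5462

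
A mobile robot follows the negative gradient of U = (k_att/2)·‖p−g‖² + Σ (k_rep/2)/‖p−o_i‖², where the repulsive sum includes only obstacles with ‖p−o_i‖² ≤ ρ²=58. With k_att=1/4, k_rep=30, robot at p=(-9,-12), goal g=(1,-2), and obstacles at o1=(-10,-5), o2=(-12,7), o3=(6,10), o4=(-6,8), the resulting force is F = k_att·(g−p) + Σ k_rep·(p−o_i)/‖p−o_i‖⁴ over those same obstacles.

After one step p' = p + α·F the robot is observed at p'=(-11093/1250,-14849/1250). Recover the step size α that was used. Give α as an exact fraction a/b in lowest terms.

F_att = 1/4·(g−p) = 1/4·(10,10) = (2.5000,2.5000)
o1: d²=50 ≤ ρ²=58; F_rep = 30·(1,-7)/50² = (0.0120,-0.0840)
o2: d²=370 > ρ²=58 → inactive
o3: d²=709 > ρ²=58 → inactive
o4: d²=409 > ρ²=58 → inactive
F = F_att + ΣF_rep = (2.5120,2.4160)
Δp = p'−p = (0.1256,0.1208); α = Δx/Fx = (157/1250) / (314/125) = 1/20
check: Δy/Fy = (151/1250) / (302/125) = 1/20 ✓

α = 1/20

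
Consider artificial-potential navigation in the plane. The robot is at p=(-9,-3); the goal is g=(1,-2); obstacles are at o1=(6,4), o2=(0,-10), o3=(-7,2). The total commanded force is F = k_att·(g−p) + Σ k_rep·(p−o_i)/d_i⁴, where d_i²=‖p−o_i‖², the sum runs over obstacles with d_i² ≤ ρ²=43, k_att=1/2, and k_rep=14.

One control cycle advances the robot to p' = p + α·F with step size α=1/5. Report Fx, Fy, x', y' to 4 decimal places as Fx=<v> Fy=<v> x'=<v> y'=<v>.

Fx=4.9667 Fy=0.4168 x'=-8.0067 y'=-2.9166

F_att = 1/2·(g−p) = 1/2·(10,1) = (5.0000,0.5000)
o1: d²=274 > ρ²=43 → inactive
o2: d²=130 > ρ²=43 → inactive
o3: d²=29 ≤ ρ²=43; F_rep = 14·(-2,-5)/29² = (-0.0333,-0.0832)
F = F_att + ΣF_rep = (4.9667,0.4168)
p' = p + 1/5·F = (-8.0067,-2.9166)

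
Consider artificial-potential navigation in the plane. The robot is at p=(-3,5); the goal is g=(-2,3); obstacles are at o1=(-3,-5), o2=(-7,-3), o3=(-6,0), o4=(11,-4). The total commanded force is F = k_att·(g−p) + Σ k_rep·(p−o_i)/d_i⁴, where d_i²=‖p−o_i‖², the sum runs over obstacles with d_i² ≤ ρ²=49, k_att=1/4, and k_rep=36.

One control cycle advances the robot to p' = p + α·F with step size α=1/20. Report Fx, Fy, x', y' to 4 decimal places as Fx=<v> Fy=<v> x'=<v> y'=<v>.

F_att = 1/4·(g−p) = 1/4·(1,-2) = (0.2500,-0.5000)
o1: d²=100 > ρ²=49 → inactive
o2: d²=80 > ρ²=49 → inactive
o3: d²=34 ≤ ρ²=49; F_rep = 36·(3,5)/34² = (0.0934,0.1557)
o4: d²=277 > ρ²=49 → inactive
F = F_att + ΣF_rep = (0.3434,-0.3443)
p' = p + 1/20·F = (-2.9828,4.9828)

Fx=0.3434 Fy=-0.3443 x'=-2.9828 y'=4.9828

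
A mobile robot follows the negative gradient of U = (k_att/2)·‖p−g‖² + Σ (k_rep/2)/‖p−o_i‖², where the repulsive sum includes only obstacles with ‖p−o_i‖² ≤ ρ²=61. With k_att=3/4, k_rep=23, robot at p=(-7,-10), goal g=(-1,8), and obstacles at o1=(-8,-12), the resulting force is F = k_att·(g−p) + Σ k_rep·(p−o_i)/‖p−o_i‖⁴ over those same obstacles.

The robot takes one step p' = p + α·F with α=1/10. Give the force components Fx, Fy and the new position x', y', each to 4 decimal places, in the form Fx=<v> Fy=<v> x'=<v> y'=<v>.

F_att = 3/4·(g−p) = 3/4·(6,18) = (4.5000,13.5000)
o1: d²=5 ≤ ρ²=61; F_rep = 23·(1,2)/5² = (0.9200,1.8400)
F = F_att + ΣF_rep = (5.4200,15.3400)
p' = p + 1/10·F = (-6.4580,-8.4660)

Fx=5.4200 Fy=15.3400 x'=-6.4580 y'=-8.4660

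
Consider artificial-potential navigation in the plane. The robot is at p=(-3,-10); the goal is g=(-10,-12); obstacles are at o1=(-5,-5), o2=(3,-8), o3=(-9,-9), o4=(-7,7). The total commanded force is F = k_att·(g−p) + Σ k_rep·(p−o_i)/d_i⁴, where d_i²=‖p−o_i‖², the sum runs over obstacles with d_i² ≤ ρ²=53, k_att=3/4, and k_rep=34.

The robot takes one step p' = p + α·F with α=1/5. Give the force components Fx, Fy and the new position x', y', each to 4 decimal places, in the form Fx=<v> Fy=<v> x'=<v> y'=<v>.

Fx=-5.1476 Fy=-1.7695 x'=-4.0295 y'=-10.3539

F_att = 3/4·(g−p) = 3/4·(-7,-2) = (-5.2500,-1.5000)
o1: d²=29 ≤ ρ²=53; F_rep = 34·(2,-5)/29² = (0.0809,-0.2021)
o2: d²=40 ≤ ρ²=53; F_rep = 34·(-6,-2)/40² = (-0.1275,-0.0425)
o3: d²=37 ≤ ρ²=53; F_rep = 34·(6,-1)/37² = (0.1490,-0.0248)
o4: d²=305 > ρ²=53 → inactive
F = F_att + ΣF_rep = (-5.1476,-1.7695)
p' = p + 1/5·F = (-4.0295,-10.3539)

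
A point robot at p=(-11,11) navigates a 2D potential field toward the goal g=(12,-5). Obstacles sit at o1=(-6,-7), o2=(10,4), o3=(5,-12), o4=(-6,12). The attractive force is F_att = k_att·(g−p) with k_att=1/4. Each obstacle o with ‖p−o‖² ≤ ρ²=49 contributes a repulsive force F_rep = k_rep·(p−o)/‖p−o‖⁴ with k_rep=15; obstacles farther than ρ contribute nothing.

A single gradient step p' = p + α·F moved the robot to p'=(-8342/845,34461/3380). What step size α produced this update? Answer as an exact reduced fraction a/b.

α = 1/5

F_att = 1/4·(g−p) = 1/4·(23,-16) = (5.7500,-4.0000)
o1: d²=349 > ρ²=49 → inactive
o2: d²=490 > ρ²=49 → inactive
o3: d²=785 > ρ²=49 → inactive
o4: d²=26 ≤ ρ²=49; F_rep = 15·(-5,-1)/26² = (-0.1109,-0.0222)
F = F_att + ΣF_rep = (5.6391,-4.0222)
Δp = p'−p = (1.1278,-0.8044); α = Δx/Fx = (953/845) / (953/169) = 1/5
check: Δy/Fy = (-2719/3380) / (-2719/676) = 1/5 ✓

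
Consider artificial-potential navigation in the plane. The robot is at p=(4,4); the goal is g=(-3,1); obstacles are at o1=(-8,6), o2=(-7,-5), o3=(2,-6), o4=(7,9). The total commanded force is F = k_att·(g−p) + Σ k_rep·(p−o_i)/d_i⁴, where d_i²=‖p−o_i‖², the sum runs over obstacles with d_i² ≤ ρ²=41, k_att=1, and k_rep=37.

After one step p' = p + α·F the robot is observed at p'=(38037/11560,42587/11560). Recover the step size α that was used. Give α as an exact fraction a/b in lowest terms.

α = 1/10

F_att = 1·(g−p) = 1·(-7,-3) = (-7.0000,-3.0000)
o1: d²=148 > ρ²=41 → inactive
o2: d²=202 > ρ²=41 → inactive
o3: d²=104 > ρ²=41 → inactive
o4: d²=34 ≤ ρ²=41; F_rep = 37·(-3,-5)/34² = (-0.0960,-0.1600)
F = F_att + ΣF_rep = (-7.0960,-3.1600)
Δp = p'−p = (-0.7096,-0.3160); α = Δx/Fx = (-8203/11560) / (-8203/1156) = 1/10
check: Δy/Fy = (-3653/11560) / (-3653/1156) = 1/10 ✓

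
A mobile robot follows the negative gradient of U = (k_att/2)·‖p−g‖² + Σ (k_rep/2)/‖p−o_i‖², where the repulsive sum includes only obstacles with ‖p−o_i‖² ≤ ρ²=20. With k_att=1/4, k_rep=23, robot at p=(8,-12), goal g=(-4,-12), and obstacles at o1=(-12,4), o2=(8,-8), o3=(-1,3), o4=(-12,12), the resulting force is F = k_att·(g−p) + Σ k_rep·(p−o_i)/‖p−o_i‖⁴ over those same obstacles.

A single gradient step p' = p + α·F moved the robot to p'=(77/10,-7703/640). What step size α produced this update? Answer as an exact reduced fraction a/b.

α = 1/10

F_att = 1/4·(g−p) = 1/4·(-12,0) = (-3.0000,0.0000)
o1: d²=656 > ρ²=20 → inactive
o2: d²=16 ≤ ρ²=20; F_rep = 23·(0,-4)/16² = (0.0000,-0.3594)
o3: d²=306 > ρ²=20 → inactive
o4: d²=976 > ρ²=20 → inactive
F = F_att + ΣF_rep = (-3.0000,-0.3594)
Δp = p'−p = (-0.3000,-0.0359); α = Δx/Fx = (-3/10) / (-3) = 1/10
check: Δy/Fy = (-23/640) / (-23/64) = 1/10 ✓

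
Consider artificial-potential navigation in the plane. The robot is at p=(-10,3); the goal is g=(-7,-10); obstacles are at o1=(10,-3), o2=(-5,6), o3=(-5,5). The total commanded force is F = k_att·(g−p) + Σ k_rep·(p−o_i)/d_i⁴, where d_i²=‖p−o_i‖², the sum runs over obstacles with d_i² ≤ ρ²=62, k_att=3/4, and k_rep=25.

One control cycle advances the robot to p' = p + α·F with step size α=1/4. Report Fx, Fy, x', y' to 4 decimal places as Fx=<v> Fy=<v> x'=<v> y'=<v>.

F_att = 3/4·(g−p) = 3/4·(3,-13) = (2.2500,-9.7500)
o1: d²=436 > ρ²=62 → inactive
o2: d²=34 ≤ ρ²=62; F_rep = 25·(-5,-3)/34² = (-0.1081,-0.0649)
o3: d²=29 ≤ ρ²=62; F_rep = 25·(-5,-2)/29² = (-0.1486,-0.0595)
F = F_att + ΣF_rep = (1.9932,-9.8743)
p' = p + 1/4·F = (-9.5017,0.5314)

Fx=1.9932 Fy=-9.8743 x'=-9.5017 y'=0.5314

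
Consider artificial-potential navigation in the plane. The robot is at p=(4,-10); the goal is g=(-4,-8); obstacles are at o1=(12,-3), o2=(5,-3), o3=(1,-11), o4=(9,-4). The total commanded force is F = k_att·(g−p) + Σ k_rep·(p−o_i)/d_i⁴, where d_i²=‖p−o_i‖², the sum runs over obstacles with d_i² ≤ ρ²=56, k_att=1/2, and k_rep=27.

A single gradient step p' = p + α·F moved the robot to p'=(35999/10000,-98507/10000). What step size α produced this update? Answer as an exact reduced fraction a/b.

α = 1/8

F_att = 1/2·(g−p) = 1/2·(-8,2) = (-4.0000,1.0000)
o1: d²=113 > ρ²=56 → inactive
o2: d²=50 ≤ ρ²=56; F_rep = 27·(-1,-7)/50² = (-0.0108,-0.0756)
o3: d²=10 ≤ ρ²=56; F_rep = 27·(3,1)/10² = (0.8100,0.2700)
o4: d²=61 > ρ²=56 → inactive
F = F_att + ΣF_rep = (-3.2008,1.1944)
Δp = p'−p = (-0.4001,0.1493); α = Δx/Fx = (-4001/10000) / (-4001/1250) = 1/8
check: Δy/Fy = (1493/10000) / (1493/1250) = 1/8 ✓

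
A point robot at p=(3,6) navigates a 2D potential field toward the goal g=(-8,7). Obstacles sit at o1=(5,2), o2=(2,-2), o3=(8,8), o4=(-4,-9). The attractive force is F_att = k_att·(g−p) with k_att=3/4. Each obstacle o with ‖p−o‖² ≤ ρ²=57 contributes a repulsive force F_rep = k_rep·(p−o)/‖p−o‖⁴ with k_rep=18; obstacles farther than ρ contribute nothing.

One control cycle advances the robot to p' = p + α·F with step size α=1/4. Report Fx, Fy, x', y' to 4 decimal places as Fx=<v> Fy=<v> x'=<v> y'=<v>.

F_att = 3/4·(g−p) = 3/4·(-11,1) = (-8.2500,0.7500)
o1: d²=20 ≤ ρ²=57; F_rep = 18·(-2,4)/20² = (-0.0900,0.1800)
o2: d²=65 > ρ²=57 → inactive
o3: d²=29 ≤ ρ²=57; F_rep = 18·(-5,-2)/29² = (-0.1070,-0.0428)
o4: d²=274 > ρ²=57 → inactive
F = F_att + ΣF_rep = (-8.4470,0.8872)
p' = p + 1/4·F = (0.8882,6.2218)

Fx=-8.4470 Fy=0.8872 x'=0.8882 y'=6.2218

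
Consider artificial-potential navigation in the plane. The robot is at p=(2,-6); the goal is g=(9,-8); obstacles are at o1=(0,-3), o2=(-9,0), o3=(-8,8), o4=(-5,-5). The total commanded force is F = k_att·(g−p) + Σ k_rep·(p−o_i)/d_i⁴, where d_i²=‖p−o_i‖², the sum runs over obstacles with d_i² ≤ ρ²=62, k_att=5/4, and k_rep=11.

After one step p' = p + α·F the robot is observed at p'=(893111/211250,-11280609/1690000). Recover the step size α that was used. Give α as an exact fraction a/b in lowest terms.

F_att = 5/4·(g−p) = 5/4·(7,-2) = (8.7500,-2.5000)
o1: d²=13 ≤ ρ²=62; F_rep = 11·(2,-3)/13² = (0.1302,-0.1953)
o2: d²=157 > ρ²=62 → inactive
o3: d²=296 > ρ²=62 → inactive
o4: d²=50 ≤ ρ²=62; F_rep = 11·(7,-1)/50² = (0.0308,-0.0044)
F = F_att + ΣF_rep = (8.9110,-2.6997)
Δp = p'−p = (2.2277,-0.6749); α = Δx/Fx = (470611/211250) / (941222/105625) = 1/4
check: Δy/Fy = (-1140609/1690000) / (-1140609/422500) = 1/4 ✓

α = 1/4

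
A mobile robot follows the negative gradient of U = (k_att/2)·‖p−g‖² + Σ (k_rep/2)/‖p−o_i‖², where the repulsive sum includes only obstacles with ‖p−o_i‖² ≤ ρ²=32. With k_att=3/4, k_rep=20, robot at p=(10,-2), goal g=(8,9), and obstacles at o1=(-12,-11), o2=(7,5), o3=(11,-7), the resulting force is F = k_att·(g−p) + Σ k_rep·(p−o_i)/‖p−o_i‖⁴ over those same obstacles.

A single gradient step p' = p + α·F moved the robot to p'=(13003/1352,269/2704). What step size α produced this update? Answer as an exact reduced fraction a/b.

F_att = 3/4·(g−p) = 3/4·(-2,11) = (-1.5000,8.2500)
o1: d²=565 > ρ²=32 → inactive
o2: d²=58 > ρ²=32 → inactive
o3: d²=26 ≤ ρ²=32; F_rep = 20·(-1,5)/26² = (-0.0296,0.1479)
F = F_att + ΣF_rep = (-1.5296,8.3979)
Δp = p'−p = (-0.3824,2.0995); α = Δx/Fx = (-517/1352) / (-517/338) = 1/4
check: Δy/Fy = (5677/2704) / (5677/676) = 1/4 ✓

α = 1/4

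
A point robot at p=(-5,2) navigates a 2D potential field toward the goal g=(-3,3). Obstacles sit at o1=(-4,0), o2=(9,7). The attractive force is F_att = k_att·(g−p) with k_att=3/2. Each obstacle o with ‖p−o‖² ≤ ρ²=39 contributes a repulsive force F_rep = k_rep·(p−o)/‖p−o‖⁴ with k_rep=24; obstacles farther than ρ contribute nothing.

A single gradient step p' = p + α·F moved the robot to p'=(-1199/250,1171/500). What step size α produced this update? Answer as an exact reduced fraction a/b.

α = 1/10

F_att = 3/2·(g−p) = 3/2·(2,1) = (3.0000,1.5000)
o1: d²=5 ≤ ρ²=39; F_rep = 24·(-1,2)/5² = (-0.9600,1.9200)
o2: d²=221 > ρ²=39 → inactive
F = F_att + ΣF_rep = (2.0400,3.4200)
Δp = p'−p = (0.2040,0.3420); α = Δx/Fx = (51/250) / (51/25) = 1/10
check: Δy/Fy = (171/500) / (171/50) = 1/10 ✓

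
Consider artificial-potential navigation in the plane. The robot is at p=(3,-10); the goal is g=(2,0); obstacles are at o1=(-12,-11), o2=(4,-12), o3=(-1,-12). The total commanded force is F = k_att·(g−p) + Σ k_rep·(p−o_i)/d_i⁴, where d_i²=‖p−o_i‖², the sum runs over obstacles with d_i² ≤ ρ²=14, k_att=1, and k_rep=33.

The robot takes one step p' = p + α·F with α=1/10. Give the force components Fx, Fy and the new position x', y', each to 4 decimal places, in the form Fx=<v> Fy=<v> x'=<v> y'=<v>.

Fx=-2.3200 Fy=12.6400 x'=2.7680 y'=-8.7360

F_att = 1·(g−p) = 1·(-1,10) = (-1.0000,10.0000)
o1: d²=226 > ρ²=14 → inactive
o2: d²=5 ≤ ρ²=14; F_rep = 33·(-1,2)/5² = (-1.3200,2.6400)
o3: d²=20 > ρ²=14 → inactive
F = F_att + ΣF_rep = (-2.3200,12.6400)
p' = p + 1/10·F = (2.7680,-8.7360)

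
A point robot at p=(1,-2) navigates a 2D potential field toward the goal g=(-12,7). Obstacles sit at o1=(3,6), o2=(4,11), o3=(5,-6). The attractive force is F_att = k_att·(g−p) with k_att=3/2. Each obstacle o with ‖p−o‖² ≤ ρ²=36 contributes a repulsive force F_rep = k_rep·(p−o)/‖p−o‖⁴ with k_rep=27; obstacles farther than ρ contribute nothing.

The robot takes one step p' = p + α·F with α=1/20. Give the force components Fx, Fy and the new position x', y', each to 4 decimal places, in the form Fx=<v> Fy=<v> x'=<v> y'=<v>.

F_att = 3/2·(g−p) = 3/2·(-13,9) = (-19.5000,13.5000)
o1: d²=68 > ρ²=36 → inactive
o2: d²=178 > ρ²=36 → inactive
o3: d²=32 ≤ ρ²=36; F_rep = 27·(-4,4)/32² = (-0.1055,0.1055)
F = F_att + ΣF_rep = (-19.6055,13.6055)
p' = p + 1/20·F = (0.0197,-1.3197)

Fx=-19.6055 Fy=13.6055 x'=0.0197 y'=-1.3197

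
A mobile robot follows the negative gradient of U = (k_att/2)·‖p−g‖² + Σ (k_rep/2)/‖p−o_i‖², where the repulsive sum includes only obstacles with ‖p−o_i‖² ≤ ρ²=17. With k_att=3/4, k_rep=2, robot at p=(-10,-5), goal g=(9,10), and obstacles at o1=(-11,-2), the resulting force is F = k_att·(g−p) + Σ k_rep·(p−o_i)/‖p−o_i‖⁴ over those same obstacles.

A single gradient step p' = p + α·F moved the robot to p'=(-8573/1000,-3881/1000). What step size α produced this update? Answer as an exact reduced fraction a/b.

F_att = 3/4·(g−p) = 3/4·(19,15) = (14.2500,11.2500)
o1: d²=10 ≤ ρ²=17; F_rep = 2·(1,-3)/10² = (0.0200,-0.0600)
F = F_att + ΣF_rep = (14.2700,11.1900)
Δp = p'−p = (1.4270,1.1190); α = Δx/Fx = (1427/1000) / (1427/100) = 1/10
check: Δy/Fy = (1119/1000) / (1119/100) = 1/10 ✓

α = 1/10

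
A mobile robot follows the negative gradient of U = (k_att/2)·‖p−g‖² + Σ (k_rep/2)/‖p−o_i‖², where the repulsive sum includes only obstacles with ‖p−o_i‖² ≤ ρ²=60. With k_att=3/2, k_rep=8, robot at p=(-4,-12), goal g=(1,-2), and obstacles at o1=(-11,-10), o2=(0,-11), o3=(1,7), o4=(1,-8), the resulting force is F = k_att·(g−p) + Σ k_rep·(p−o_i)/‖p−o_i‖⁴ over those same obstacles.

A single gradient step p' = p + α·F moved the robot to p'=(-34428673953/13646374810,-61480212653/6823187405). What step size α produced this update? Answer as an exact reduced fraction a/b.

α = 1/5

F_att = 3/2·(g−p) = 3/2·(5,10) = (7.5000,15.0000)
o1: d²=53 ≤ ρ²=60; F_rep = 8·(7,-2)/53² = (0.0199,-0.0057)
o2: d²=17 ≤ ρ²=60; F_rep = 8·(-4,-1)/17² = (-0.1107,-0.0277)
o3: d²=386 > ρ²=60 → inactive
o4: d²=41 ≤ ρ²=60; F_rep = 8·(-5,-4)/41² = (-0.0238,-0.0190)
F = F_att + ΣF_rep = (7.3854,14.9476)
Δp = p'−p = (1.4771,2.9895); α = Δx/Fx = (20156825287/13646374810) / (20156825287/2729274962) = 1/5
check: Δy/Fy = (20398036207/6823187405) / (20398036207/1364637481) = 1/5 ✓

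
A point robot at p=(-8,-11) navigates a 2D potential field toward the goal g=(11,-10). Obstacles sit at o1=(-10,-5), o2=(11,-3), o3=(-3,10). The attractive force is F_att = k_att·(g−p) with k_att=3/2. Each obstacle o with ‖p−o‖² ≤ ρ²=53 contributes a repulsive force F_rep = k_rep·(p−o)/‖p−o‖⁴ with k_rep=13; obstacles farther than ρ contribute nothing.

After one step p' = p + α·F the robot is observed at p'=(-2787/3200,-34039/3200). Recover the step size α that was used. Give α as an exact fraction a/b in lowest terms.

F_att = 3/2·(g−p) = 3/2·(19,1) = (28.5000,1.5000)
o1: d²=40 ≤ ρ²=53; F_rep = 13·(2,-6)/40² = (0.0163,-0.0488)
o2: d²=425 > ρ²=53 → inactive
o3: d²=466 > ρ²=53 → inactive
F = F_att + ΣF_rep = (28.5162,1.4512)
Δp = p'−p = (7.1291,0.3628); α = Δx/Fx = (22813/3200) / (22813/800) = 1/4
check: Δy/Fy = (1161/3200) / (1161/800) = 1/4 ✓

α = 1/4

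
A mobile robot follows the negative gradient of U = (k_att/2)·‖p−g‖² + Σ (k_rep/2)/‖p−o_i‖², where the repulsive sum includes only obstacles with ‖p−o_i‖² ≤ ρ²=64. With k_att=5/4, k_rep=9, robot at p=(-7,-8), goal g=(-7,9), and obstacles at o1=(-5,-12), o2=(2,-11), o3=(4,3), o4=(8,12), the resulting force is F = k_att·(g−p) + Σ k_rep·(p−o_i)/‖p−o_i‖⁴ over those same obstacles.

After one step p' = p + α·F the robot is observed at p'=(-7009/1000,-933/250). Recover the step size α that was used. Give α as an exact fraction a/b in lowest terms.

F_att = 5/4·(g−p) = 5/4·(0,17) = (0.0000,21.2500)
o1: d²=20 ≤ ρ²=64; F_rep = 9·(-2,4)/20² = (-0.0450,0.0900)
o2: d²=90 > ρ²=64 → inactive
o3: d²=242 > ρ²=64 → inactive
o4: d²=625 > ρ²=64 → inactive
F = F_att + ΣF_rep = (-0.0450,21.3400)
Δp = p'−p = (-0.0090,4.2680); α = Δx/Fx = (-9/1000) / (-9/200) = 1/5
check: Δy/Fy = (1067/250) / (1067/50) = 1/5 ✓

α = 1/5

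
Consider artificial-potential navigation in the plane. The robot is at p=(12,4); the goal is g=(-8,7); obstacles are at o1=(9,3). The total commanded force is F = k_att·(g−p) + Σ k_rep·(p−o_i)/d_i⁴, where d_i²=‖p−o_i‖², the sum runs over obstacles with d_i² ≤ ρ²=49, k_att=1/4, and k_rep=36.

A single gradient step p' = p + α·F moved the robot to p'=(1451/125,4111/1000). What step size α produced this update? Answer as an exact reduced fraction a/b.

α = 1/10

F_att = 1/4·(g−p) = 1/4·(-20,3) = (-5.0000,0.7500)
o1: d²=10 ≤ ρ²=49; F_rep = 36·(3,1)/10² = (1.0800,0.3600)
F = F_att + ΣF_rep = (-3.9200,1.1100)
Δp = p'−p = (-0.3920,0.1110); α = Δx/Fx = (-49/125) / (-98/25) = 1/10
check: Δy/Fy = (111/1000) / (111/100) = 1/10 ✓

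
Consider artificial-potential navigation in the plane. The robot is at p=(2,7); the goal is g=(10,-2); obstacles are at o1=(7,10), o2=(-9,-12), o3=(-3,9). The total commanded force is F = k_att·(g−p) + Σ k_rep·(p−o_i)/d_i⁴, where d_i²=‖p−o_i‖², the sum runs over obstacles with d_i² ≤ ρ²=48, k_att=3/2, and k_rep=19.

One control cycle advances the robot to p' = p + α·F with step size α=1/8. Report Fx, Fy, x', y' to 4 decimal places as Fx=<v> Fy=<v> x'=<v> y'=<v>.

F_att = 3/2·(g−p) = 3/2·(8,-9) = (12.0000,-13.5000)
o1: d²=34 ≤ ρ²=48; F_rep = 19·(-5,-3)/34² = (-0.0822,-0.0493)
o2: d²=482 > ρ²=48 → inactive
o3: d²=29 ≤ ρ²=48; F_rep = 19·(5,-2)/29² = (0.1130,-0.0452)
F = F_att + ΣF_rep = (12.0308,-13.5945)
p' = p + 1/8·F = (3.5038,5.3007)

Fx=12.0308 Fy=-13.5945 x'=3.5038 y'=5.3007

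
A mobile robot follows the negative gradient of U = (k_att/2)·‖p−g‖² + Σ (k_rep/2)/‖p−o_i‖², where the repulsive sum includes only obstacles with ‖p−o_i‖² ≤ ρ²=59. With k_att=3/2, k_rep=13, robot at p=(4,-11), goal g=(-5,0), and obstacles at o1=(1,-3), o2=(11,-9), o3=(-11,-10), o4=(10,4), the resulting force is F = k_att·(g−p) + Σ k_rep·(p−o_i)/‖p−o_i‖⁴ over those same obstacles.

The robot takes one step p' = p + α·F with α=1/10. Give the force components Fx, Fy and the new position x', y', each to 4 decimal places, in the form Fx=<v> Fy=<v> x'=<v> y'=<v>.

F_att = 3/2·(g−p) = 3/2·(-9,11) = (-13.5000,16.5000)
o1: d²=73 > ρ²=59 → inactive
o2: d²=53 ≤ ρ²=59; F_rep = 13·(-7,-2)/53² = (-0.0324,-0.0093)
o3: d²=226 > ρ²=59 → inactive
o4: d²=261 > ρ²=59 → inactive
F = F_att + ΣF_rep = (-13.5324,16.4907)
p' = p + 1/10·F = (2.6468,-9.3509)

Fx=-13.5324 Fy=16.4907 x'=2.6468 y'=-9.3509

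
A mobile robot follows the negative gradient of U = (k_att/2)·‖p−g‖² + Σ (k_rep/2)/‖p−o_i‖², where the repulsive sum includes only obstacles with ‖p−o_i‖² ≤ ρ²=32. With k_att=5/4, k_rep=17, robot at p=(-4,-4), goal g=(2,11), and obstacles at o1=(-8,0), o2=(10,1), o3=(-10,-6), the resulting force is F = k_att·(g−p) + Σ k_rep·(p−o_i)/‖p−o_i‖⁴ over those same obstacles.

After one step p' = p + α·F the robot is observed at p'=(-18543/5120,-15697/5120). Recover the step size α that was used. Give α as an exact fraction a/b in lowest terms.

α = 1/20

F_att = 5/4·(g−p) = 5/4·(6,15) = (7.5000,18.7500)
o1: d²=32 ≤ ρ²=32; F_rep = 17·(4,-4)/32² = (0.0664,-0.0664)
o2: d²=221 > ρ²=32 → inactive
o3: d²=40 > ρ²=32 → inactive
F = F_att + ΣF_rep = (7.5664,18.6836)
Δp = p'−p = (0.3783,0.9342); α = Δx/Fx = (1937/5120) / (1937/256) = 1/20
check: Δy/Fy = (4783/5120) / (4783/256) = 1/20 ✓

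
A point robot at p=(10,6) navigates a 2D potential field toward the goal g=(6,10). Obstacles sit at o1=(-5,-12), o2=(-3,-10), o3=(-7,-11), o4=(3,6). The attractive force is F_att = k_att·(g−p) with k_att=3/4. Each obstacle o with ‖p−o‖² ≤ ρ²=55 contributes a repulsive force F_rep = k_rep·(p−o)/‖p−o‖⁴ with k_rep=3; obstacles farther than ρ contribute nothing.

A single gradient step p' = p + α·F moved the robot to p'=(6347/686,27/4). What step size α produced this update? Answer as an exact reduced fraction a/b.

F_att = 3/4·(g−p) = 3/4·(-4,4) = (-3.0000,3.0000)
o1: d²=549 > ρ²=55 → inactive
o2: d²=425 > ρ²=55 → inactive
o3: d²=578 > ρ²=55 → inactive
o4: d²=49 ≤ ρ²=55; F_rep = 3·(7,0)/49² = (0.0087,0.0000)
F = F_att + ΣF_rep = (-2.9913,3.0000)
Δp = p'−p = (-0.7478,0.7500); α = Δx/Fx = (-513/686) / (-1026/343) = 1/4
check: Δy/Fy = (3/4) / (3) = 1/4 ✓

α = 1/4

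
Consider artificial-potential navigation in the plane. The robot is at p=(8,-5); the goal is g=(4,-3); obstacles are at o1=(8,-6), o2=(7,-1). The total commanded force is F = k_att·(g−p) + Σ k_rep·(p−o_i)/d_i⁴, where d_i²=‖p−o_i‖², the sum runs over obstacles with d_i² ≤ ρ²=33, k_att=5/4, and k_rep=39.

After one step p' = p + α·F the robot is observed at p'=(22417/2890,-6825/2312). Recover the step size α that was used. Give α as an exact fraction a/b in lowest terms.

F_att = 5/4·(g−p) = 5/4·(-4,2) = (-5.0000,2.5000)
o1: d²=1 ≤ ρ²=33; F_rep = 39·(0,1)/1² = (0.0000,39.0000)
o2: d²=17 ≤ ρ²=33; F_rep = 39·(1,-4)/17² = (0.1349,-0.5398)
F = F_att + ΣF_rep = (-4.8651,40.9602)
Δp = p'−p = (-0.2433,2.0480); α = Δx/Fx = (-703/2890) / (-1406/289) = 1/20
check: Δy/Fy = (4735/2312) / (23675/578) = 1/20 ✓

α = 1/20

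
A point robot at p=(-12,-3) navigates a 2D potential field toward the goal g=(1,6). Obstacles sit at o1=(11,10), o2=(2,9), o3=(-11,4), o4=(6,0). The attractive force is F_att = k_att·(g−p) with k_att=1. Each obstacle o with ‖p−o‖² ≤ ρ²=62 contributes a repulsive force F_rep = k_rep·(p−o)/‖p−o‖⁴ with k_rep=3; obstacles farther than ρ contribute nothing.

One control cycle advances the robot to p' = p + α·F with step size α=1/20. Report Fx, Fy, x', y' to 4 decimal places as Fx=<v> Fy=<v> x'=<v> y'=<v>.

Fx=12.9988 Fy=8.9916 x'=-11.3501 y'=-2.5504

F_att = 1·(g−p) = 1·(13,9) = (13.0000,9.0000)
o1: d²=698 > ρ²=62 → inactive
o2: d²=340 > ρ²=62 → inactive
o3: d²=50 ≤ ρ²=62; F_rep = 3·(-1,-7)/50² = (-0.0012,-0.0084)
o4: d²=333 > ρ²=62 → inactive
F = F_att + ΣF_rep = (12.9988,8.9916)
p' = p + 1/20·F = (-11.3501,-2.5504)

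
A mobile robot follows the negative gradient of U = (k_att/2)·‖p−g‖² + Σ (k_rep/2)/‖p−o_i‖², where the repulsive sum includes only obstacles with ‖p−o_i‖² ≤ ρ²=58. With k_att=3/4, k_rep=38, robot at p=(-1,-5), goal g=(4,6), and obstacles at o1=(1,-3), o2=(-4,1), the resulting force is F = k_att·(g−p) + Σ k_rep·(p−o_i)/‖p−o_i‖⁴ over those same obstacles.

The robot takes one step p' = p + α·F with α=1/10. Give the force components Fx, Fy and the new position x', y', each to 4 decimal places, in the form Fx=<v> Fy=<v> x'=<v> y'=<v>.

F_att = 3/4·(g−p) = 3/4·(5,11) = (3.7500,8.2500)
o1: d²=8 ≤ ρ²=58; F_rep = 38·(-2,-2)/8² = (-1.1875,-1.1875)
o2: d²=45 ≤ ρ²=58; F_rep = 38·(3,-6)/45² = (0.0563,-0.1126)
F = F_att + ΣF_rep = (2.6188,6.9499)
p' = p + 1/10·F = (-0.7381,-4.3050)

Fx=2.6188 Fy=6.9499 x'=-0.7381 y'=-4.3050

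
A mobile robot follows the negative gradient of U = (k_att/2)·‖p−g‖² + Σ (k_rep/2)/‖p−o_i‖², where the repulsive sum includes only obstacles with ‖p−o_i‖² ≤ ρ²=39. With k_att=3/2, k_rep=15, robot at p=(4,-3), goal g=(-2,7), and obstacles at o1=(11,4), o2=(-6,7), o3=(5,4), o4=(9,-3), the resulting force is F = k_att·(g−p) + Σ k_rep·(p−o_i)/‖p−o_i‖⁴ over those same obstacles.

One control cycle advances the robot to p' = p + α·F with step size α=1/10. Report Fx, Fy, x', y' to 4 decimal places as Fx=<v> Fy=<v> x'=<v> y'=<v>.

F_att = 3/2·(g−p) = 3/2·(-6,10) = (-9.0000,15.0000)
o1: d²=98 > ρ²=39 → inactive
o2: d²=200 > ρ²=39 → inactive
o3: d²=50 > ρ²=39 → inactive
o4: d²=25 ≤ ρ²=39; F_rep = 15·(-5,0)/25² = (-0.1200,0.0000)
F = F_att + ΣF_rep = (-9.1200,15.0000)
p' = p + 1/10·F = (3.0880,-1.5000)

Fx=-9.1200 Fy=15.0000 x'=3.0880 y'=-1.5000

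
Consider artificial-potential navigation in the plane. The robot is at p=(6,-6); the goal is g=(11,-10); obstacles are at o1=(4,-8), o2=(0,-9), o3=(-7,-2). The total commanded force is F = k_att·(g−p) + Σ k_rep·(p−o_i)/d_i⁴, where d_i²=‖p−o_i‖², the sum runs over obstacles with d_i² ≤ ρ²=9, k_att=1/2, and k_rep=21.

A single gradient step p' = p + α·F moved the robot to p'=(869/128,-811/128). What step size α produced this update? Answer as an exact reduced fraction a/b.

F_att = 1/2·(g−p) = 1/2·(5,-4) = (2.5000,-2.0000)
o1: d²=8 ≤ ρ²=9; F_rep = 21·(2,2)/8² = (0.6562,0.6562)
o2: d²=45 > ρ²=9 → inactive
o3: d²=185 > ρ²=9 → inactive
F = F_att + ΣF_rep = (3.1562,-1.3438)
Δp = p'−p = (0.7891,-0.3359); α = Δx/Fx = (101/128) / (101/32) = 1/4
check: Δy/Fy = (-43/128) / (-43/32) = 1/4 ✓

α = 1/4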